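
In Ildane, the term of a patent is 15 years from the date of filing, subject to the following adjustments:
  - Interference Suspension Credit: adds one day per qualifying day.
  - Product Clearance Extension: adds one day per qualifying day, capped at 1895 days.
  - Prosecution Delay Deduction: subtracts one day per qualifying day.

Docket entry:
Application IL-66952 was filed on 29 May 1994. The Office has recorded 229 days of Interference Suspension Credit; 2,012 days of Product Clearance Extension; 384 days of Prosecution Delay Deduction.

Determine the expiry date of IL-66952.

March 4, 2014

Base term: filing date + 15 years → 29 May 2009.
Interference Suspension Credit: +229 days → 13 January 2010.
Product Clearance Extension: 2012 days claimed exceeds the 1895-day cap, so +1895 days → 23 March 2015.
Prosecution Delay Deduction: −384 days → 4 March 2014.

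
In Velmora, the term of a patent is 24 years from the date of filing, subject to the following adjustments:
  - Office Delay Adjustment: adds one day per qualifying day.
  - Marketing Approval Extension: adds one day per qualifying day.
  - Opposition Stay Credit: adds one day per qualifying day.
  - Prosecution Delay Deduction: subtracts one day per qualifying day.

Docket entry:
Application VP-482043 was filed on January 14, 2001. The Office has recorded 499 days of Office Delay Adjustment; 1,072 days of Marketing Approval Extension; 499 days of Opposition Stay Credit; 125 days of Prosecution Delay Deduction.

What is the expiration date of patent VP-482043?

May 13, 2030

Base term: filing date + 24 years → 14 January 2025.
Office Delay Adjustment: +499 days → 28 May 2026.
Marketing Approval Extension: +1072 days → 4 May 2029.
Opposition Stay Credit: +499 days → 15 September 2030.
Prosecution Delay Deduction: −125 days → 13 May 2030.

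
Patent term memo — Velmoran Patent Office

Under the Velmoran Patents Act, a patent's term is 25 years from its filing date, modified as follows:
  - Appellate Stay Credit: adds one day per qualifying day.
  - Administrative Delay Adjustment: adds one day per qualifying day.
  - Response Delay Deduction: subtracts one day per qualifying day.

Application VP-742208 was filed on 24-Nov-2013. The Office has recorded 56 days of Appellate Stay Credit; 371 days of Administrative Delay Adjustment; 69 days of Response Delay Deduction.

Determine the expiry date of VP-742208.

Base term: filing date + 25 years → 24 November 2038.
Appellate Stay Credit: +56 days → 19 January 2039.
Administrative Delay Adjustment: +371 days → 25 January 2040.
Response Delay Deduction: −69 days → 17 November 2039.

November 17, 2039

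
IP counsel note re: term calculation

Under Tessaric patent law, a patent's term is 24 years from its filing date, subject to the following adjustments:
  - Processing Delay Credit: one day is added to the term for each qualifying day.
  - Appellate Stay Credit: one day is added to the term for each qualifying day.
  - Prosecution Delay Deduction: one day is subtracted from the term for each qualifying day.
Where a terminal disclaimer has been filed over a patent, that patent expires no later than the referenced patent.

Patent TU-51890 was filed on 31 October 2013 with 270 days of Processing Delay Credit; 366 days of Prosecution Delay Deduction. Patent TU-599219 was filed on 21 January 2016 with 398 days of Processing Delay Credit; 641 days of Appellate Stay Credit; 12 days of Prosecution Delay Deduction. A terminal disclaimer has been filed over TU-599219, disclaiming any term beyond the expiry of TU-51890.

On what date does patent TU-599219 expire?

Natural term of TU-599219:
  Base: filing + 24 years → 21 January 2040.
  Processing Delay Credit: +398 days → 22 February 2041.
  Appellate Stay Credit: +641 days → 25 November 2042.
  Prosecution Delay Deduction: −12 days → 13 November 2042.
Expiry of referenced patent TU-51890:
  Base: filing + 24 years → 31 October 2037.
  Processing Delay Credit: +270 days → 28 July 2038.
  Prosecution Delay Deduction: −366 days → 27 July 2037.
Terminal disclaimer: TU-599219 expires on the earlier of 13 November 2042 and 27 July 2037.

2037-07-27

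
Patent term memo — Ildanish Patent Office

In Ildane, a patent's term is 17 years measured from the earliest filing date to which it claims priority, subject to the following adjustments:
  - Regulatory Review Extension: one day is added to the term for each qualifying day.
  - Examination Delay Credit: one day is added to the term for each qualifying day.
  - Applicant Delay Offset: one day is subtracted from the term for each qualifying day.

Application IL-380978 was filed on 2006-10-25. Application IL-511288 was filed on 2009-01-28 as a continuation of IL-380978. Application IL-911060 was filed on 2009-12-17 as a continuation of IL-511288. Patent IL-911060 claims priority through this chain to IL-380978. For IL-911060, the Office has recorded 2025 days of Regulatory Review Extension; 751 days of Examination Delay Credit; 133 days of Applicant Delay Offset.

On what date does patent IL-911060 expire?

Earliest priority filing: 25 October 2006.
Base term: 25 October 2006 + 17 years → 25 October 2023.
Regulatory Review Extension: +2025 days → 11 May 2029.
Examination Delay Credit: +751 days → 1 June 2031.
Applicant Delay Offset: −133 days → 19 January 2031.

2031-01-19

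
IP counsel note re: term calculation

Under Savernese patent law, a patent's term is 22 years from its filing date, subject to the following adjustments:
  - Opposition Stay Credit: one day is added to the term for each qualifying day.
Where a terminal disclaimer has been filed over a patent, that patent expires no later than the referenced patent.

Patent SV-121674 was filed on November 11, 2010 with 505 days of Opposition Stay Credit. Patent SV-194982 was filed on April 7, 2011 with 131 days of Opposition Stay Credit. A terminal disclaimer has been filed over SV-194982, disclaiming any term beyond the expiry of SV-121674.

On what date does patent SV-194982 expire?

Natural term of SV-194982:
  Base: filing + 22 years → 7 April 2033.
  Opposition Stay Credit: +131 days → 16 August 2033.
Expiry of referenced patent SV-121674:
  Base: filing + 22 years → 11 November 2032.
  Opposition Stay Credit: +505 days → 31 March 2034.
Terminal disclaimer: SV-194982 expires on the earlier of 16 August 2033 and 31 March 2034.

August 16, 2033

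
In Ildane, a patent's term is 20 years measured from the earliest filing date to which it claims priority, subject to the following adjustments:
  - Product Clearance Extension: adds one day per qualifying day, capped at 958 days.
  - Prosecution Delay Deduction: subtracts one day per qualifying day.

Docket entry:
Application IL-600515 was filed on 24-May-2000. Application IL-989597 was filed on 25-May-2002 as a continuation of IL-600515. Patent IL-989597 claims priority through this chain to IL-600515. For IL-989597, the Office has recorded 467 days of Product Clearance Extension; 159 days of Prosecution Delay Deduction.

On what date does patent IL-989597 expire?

March 28, 2021

Earliest priority filing: 24 May 2000.
Base term: 24 May 2000 + 20 years → 24 May 2020.
Product Clearance Extension: 467 days (within the 958-day cap) → +467 days → 3 September 2021.
Prosecution Delay Deduction: −159 days → 28 March 2021.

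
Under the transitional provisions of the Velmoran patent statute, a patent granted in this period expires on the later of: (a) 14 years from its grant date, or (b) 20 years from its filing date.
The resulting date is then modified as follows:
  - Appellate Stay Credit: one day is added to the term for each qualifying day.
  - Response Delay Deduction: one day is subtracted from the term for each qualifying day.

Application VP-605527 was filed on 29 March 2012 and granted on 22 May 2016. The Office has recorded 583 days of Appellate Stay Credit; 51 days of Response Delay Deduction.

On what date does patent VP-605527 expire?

September 12, 2033

(a) grant + 14 years → 22 May 2030.
(b) filing + 20 years → 29 March 2032.
Later of the two: 29 March 2032.
Appellate Stay Credit: +583 days → 2 November 2033.
Response Delay Deduction: −51 days → 12 September 2033.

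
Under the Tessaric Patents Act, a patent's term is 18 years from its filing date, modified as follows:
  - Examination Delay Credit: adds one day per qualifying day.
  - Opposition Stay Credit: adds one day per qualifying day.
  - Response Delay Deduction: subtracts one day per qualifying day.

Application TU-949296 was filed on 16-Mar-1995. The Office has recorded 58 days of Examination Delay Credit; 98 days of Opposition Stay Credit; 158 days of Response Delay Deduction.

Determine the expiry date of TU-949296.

Base term: filing date + 18 years → 16 March 2013.
Examination Delay Credit: +58 days → 13 May 2013.
Opposition Stay Credit: +98 days → 19 August 2013.
Response Delay Deduction: −158 days → 14 March 2013.

2013-03-14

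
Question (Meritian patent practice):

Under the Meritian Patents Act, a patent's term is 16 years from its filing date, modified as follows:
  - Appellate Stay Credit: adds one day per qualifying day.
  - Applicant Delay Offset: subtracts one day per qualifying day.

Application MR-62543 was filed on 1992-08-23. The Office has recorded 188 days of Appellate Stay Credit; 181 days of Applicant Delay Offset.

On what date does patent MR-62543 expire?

August 30, 2008

Base term: filing date + 16 years → 23 August 2008.
Appellate Stay Credit: +188 days → 27 February 2009.
Applicant Delay Offset: −181 days → 30 August 2008.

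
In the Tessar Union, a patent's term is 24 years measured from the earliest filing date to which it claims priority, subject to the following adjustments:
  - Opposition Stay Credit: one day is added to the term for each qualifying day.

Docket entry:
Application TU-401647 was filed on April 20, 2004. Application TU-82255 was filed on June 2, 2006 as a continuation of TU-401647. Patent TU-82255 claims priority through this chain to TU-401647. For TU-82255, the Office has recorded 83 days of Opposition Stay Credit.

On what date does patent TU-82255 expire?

2028-07-12

Earliest priority filing: 20 April 2004.
Base term: 20 April 2004 + 24 years → 20 April 2028.
Opposition Stay Credit: +83 days → 12 July 2028.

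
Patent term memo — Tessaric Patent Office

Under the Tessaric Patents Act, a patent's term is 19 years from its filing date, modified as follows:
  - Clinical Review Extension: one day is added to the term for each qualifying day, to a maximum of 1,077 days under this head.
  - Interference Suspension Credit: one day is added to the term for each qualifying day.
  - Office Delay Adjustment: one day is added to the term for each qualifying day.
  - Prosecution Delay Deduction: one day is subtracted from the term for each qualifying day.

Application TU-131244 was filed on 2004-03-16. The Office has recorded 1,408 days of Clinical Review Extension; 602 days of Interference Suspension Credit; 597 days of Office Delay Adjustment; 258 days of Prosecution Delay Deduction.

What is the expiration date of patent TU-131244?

2028-09-23

Base term: filing date + 19 years → 16 March 2023.
Clinical Review Extension: 1408 days claimed exceeds the 1077-day cap, so +1077 days → 25 February 2026.
Interference Suspension Credit: +602 days → 20 October 2027.
Office Delay Adjustment: +597 days → 8 June 2029.
Prosecution Delay Deduction: −258 days → 23 September 2028.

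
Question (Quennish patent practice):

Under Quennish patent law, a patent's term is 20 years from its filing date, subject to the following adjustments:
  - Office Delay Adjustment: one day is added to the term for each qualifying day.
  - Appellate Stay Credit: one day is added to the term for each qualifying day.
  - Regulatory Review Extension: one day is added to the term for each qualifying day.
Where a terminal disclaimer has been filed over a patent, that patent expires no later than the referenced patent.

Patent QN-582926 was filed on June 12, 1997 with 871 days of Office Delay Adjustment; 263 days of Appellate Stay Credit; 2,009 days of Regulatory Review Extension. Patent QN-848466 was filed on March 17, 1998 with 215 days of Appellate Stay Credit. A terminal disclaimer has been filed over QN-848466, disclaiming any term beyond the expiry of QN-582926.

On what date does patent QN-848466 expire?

2018-10-18

Natural term of QN-848466:
  Base: filing + 20 years → 17 March 2018.
  Appellate Stay Credit: +215 days → 18 October 2018.
Expiry of referenced patent QN-582926:
  Base: filing + 20 years → 12 June 2017.
  Office Delay Adjustment: +871 days → 31 October 2019.
  Appellate Stay Credit: +263 days → 20 July 2020.
  Regulatory Review Extension: +2009 days → 19 January 2026.
Terminal disclaimer: QN-848466 expires on the earlier of 18 October 2018 and 19 January 2026.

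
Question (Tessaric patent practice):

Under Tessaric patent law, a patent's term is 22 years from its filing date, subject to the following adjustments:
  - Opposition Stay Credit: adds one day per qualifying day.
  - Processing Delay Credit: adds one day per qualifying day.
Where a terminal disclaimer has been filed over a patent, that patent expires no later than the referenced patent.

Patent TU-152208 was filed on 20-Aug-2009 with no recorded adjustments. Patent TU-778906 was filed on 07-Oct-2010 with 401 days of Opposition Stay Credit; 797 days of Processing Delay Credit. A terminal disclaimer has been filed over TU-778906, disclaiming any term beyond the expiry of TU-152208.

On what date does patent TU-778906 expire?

Natural term of TU-778906:
  Base: filing + 22 years → 7 October 2032.
  Opposition Stay Credit: +401 days → 12 November 2033.
  Processing Delay Credit: +797 days → 18 January 2036.
Expiry of referenced patent TU-152208:
  Base: filing + 22 years → 20 August 2031.
Terminal disclaimer: TU-778906 expires on the earlier of 18 January 2036 and 20 August 2031.

August 20, 2031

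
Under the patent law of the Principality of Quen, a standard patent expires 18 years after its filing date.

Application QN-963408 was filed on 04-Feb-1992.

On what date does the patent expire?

Filing date + 18 years → 4 February 2010.

February 4, 2010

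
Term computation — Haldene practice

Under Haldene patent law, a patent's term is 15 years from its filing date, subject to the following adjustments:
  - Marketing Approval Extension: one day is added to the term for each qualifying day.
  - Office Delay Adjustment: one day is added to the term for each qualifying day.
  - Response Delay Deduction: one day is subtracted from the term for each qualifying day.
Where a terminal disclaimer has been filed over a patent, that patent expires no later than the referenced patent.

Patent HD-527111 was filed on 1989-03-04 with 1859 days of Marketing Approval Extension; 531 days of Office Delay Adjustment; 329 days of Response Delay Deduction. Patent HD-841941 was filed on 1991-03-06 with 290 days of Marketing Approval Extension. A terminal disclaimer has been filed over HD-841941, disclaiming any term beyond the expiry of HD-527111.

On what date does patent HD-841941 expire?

2006-12-21

Natural term of HD-841941:
  Base: filing + 15 years → 6 March 2006.
  Marketing Approval Extension: +290 days → 21 December 2006.
Expiry of referenced patent HD-527111:
  Base: filing + 15 years → 4 March 2004.
  Marketing Approval Extension: +1859 days → 6 April 2009.
  Office Delay Adjustment: +531 days → 19 September 2010.
  Response Delay Deduction: −329 days → 25 October 2009.
Terminal disclaimer: HD-841941 expires on the earlier of 21 December 2006 and 25 October 2009.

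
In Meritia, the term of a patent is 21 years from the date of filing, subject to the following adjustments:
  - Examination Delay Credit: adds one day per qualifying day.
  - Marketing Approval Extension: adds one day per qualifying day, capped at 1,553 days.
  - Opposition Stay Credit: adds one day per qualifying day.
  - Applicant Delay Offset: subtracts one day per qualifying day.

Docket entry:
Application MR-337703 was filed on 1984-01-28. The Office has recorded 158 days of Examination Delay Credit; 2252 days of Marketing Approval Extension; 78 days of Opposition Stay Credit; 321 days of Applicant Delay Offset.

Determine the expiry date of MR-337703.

2009-02-04

Base term: filing date + 21 years → 28 January 2005.
Examination Delay Credit: +158 days → 5 July 2005.
Marketing Approval Extension: 2252 days claimed exceeds the 1553-day cap, so +1553 days → 5 October 2009.
Opposition Stay Credit: +78 days → 22 December 2009.
Applicant Delay Offset: −321 days → 4 February 2009.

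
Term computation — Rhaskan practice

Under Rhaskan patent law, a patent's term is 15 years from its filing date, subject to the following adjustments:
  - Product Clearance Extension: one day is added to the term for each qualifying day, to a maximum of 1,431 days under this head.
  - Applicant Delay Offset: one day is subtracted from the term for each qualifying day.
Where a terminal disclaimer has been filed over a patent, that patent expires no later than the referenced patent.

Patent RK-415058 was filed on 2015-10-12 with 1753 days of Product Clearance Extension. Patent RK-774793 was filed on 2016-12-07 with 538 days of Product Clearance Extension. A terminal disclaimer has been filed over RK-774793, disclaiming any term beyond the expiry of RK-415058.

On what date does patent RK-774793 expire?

May 28, 2033

Natural term of RK-774793:
  Base: filing + 15 years → 7 December 2031.
  Product Clearance Extension: 538 days (within the 1431-day cap) → +538 days → 28 May 2033.
Expiry of referenced patent RK-415058:
  Base: filing + 15 years → 12 October 2030.
  Product Clearance Extension: 1753 days claimed exceeds the 1431-day cap, so +1431 days → 12 September 2034.
Terminal disclaimer: RK-774793 expires on the earlier of 28 May 2033 and 12 September 2034.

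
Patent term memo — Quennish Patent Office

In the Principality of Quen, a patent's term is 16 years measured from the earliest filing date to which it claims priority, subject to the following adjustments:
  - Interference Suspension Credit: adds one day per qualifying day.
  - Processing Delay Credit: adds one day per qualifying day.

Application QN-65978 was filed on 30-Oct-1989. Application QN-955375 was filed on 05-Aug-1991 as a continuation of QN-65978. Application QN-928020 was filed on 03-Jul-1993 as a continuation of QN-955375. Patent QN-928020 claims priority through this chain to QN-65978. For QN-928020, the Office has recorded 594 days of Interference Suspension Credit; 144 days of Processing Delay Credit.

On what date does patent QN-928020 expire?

Earliest priority filing: 30 October 1989.
Base term: 30 October 1989 + 16 years → 30 October 2005.
Interference Suspension Credit: +594 days → 16 June 2007.
Processing Delay Credit: +144 days → 7 November 2007.

November 7, 2007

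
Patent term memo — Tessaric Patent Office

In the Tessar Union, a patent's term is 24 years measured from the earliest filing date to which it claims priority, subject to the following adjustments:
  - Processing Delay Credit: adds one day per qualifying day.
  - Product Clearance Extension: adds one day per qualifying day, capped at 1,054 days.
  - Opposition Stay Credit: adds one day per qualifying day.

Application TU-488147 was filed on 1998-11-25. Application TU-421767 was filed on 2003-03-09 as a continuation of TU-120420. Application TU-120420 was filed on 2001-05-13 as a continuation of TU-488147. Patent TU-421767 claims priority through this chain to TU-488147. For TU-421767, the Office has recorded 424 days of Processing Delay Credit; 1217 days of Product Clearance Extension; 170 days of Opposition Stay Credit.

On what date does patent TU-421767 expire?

May 31, 2027

Earliest priority filing: 25 November 1998.
Base term: 25 November 1998 + 24 years → 25 November 2022.
Processing Delay Credit: +424 days → 23 January 2024.
Product Clearance Extension: 1217 days claimed exceeds the 1054-day cap, so +1054 days → 12 December 2026.
Opposition Stay Credit: +170 days → 31 May 2027.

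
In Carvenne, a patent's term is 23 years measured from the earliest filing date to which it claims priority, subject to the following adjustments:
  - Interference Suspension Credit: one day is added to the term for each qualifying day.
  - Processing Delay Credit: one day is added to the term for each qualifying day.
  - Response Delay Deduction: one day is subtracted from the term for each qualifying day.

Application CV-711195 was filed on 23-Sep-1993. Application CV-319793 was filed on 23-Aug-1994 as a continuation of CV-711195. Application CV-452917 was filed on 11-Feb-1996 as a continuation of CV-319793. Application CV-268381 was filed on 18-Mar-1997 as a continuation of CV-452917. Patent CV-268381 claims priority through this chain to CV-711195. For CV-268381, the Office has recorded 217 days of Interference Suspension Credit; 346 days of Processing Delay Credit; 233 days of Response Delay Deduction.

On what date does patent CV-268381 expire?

August 19, 2017

Earliest priority filing: 23 September 1993.
Base term: 23 September 1993 + 23 years → 23 September 2016.
Interference Suspension Credit: +217 days → 28 April 2017.
Processing Delay Credit: +346 days → 9 April 2018.
Response Delay Deduction: −233 days → 19 August 2017.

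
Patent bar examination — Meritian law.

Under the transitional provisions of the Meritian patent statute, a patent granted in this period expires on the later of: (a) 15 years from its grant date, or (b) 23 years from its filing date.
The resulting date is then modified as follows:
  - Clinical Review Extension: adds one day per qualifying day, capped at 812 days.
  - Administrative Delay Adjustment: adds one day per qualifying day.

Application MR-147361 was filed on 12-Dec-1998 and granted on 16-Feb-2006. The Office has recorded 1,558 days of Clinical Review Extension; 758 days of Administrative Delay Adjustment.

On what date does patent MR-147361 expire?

(a) grant + 15 years → 16 February 2021.
(b) filing + 23 years → 12 December 2021.
Later of the two: 12 December 2021.
Clinical Review Extension: 1558 days claimed exceeds the 812-day cap, so +812 days → 3 March 2024.
Administrative Delay Adjustment: +758 days → 31 March 2026.

March 31, 2026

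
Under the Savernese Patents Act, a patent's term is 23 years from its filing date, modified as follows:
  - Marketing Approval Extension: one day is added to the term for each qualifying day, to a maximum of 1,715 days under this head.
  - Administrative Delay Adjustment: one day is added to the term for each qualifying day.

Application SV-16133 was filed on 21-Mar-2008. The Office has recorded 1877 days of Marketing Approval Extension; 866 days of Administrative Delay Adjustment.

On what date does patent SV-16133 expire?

2038-04-14

Base term: filing date + 23 years → 21 March 2031.
Marketing Approval Extension: 1877 days claimed exceeds the 1715-day cap, so +1715 days → 30 November 2035.
Administrative Delay Adjustment: +866 days → 14 April 2038.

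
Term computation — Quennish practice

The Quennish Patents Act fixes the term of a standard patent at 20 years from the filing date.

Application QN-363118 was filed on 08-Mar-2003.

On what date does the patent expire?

Filing date + 20 years → 8 March 2023.

2023-03-08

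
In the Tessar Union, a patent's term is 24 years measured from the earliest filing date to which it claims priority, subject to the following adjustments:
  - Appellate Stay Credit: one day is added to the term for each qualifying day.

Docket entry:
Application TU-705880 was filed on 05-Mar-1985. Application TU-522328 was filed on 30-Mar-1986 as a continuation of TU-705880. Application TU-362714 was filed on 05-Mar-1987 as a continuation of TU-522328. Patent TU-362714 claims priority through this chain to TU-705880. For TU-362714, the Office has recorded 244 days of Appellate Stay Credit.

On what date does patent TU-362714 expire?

Earliest priority filing: 5 March 1985.
Base term: 5 March 1985 + 24 years → 5 March 2009.
Appellate Stay Credit: +244 days → 4 November 2009.

November 4, 2009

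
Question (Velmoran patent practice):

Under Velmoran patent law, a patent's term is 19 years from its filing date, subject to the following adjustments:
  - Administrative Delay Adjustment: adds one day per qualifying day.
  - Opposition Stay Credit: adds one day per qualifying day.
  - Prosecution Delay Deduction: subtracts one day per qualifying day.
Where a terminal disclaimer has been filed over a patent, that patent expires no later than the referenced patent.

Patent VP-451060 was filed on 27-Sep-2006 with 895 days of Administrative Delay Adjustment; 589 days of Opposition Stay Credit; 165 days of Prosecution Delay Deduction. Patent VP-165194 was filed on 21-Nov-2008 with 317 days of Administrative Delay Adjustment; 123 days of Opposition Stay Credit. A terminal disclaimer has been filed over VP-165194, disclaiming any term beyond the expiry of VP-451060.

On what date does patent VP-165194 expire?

2029-02-03

Natural term of VP-165194:
  Base: filing + 19 years → 21 November 2027.
  Administrative Delay Adjustment: +317 days → 3 October 2028.
  Opposition Stay Credit: +123 days → 3 February 2029.
Expiry of referenced patent VP-451060:
  Base: filing + 19 years → 27 September 2025.
  Administrative Delay Adjustment: +895 days → 10 March 2028.
  Opposition Stay Credit: +589 days → 20 October 2029.
  Prosecution Delay Deduction: −165 days → 8 May 2029.
Terminal disclaimer: VP-165194 expires on the earlier of 3 February 2029 and 8 May 2029.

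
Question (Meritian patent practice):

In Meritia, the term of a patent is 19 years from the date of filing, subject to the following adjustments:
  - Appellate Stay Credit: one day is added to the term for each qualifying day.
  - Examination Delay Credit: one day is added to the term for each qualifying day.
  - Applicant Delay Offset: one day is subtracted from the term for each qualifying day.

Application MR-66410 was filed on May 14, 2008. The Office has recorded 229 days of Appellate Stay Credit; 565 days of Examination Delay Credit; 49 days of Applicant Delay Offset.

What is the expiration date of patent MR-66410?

2029-05-28

Base term: filing date + 19 years → 14 May 2027.
Appellate Stay Credit: +229 days → 29 December 2027.
Examination Delay Credit: +565 days → 16 July 2029.
Applicant Delay Offset: −49 days → 28 May 2029.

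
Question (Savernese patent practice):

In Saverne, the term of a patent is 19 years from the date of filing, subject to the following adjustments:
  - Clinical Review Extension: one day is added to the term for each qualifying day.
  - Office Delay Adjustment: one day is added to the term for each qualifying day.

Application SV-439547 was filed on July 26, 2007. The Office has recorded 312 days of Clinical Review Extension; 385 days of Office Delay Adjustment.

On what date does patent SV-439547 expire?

June 22, 2028

Base term: filing date + 19 years → 26 July 2026.
Clinical Review Extension: +312 days → 3 June 2027.
Office Delay Adjustment: +385 days → 22 June 2028.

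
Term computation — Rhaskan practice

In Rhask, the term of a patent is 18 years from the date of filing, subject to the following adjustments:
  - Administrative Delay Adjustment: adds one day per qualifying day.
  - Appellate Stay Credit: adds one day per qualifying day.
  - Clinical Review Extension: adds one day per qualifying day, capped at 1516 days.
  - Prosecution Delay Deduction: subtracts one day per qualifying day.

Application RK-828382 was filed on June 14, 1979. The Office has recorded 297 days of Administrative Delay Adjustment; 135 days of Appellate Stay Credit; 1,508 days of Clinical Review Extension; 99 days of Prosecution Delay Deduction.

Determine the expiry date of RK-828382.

2002-06-29

Base term: filing date + 18 years → 14 June 1997.
Administrative Delay Adjustment: +297 days → 7 April 1998.
Appellate Stay Credit: +135 days → 20 August 1998.
Clinical Review Extension: 1508 days (within the 1516-day cap) → +1508 days → 6 October 2002.
Prosecution Delay Deduction: −99 days → 29 June 2002.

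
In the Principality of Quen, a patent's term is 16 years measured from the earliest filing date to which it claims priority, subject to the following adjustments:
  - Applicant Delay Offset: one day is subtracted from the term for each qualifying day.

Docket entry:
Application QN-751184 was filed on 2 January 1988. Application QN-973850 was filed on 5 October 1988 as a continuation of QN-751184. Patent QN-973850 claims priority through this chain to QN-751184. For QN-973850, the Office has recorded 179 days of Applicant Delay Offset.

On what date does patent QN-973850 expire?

2003-07-07

Earliest priority filing: 2 January 1988.
Base term: 2 January 1988 + 16 years → 2 January 2004.
Applicant Delay Offset: −179 days → 7 July 2003.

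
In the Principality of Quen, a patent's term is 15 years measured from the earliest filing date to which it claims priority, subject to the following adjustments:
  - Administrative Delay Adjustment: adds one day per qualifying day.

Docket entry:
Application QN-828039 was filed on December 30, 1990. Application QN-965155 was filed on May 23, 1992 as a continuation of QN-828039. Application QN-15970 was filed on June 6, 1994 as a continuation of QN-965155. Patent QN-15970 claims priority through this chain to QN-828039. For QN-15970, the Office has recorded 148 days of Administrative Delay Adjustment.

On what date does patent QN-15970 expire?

Earliest priority filing: 30 December 1990.
Base term: 30 December 1990 + 15 years → 30 December 2005.
Administrative Delay Adjustment: +148 days → 27 May 2006.

May 27, 2006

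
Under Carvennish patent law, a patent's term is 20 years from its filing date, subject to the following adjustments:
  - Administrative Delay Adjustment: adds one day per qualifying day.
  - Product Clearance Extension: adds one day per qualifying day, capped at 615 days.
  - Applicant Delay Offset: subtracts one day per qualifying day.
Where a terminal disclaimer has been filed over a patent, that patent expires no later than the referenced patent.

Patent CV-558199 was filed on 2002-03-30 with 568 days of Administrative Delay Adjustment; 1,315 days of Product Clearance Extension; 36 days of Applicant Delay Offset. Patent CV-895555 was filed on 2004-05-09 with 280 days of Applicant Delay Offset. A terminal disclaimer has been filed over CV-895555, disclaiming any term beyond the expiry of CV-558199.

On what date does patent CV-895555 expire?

Natural term of CV-895555:
  Base: filing + 20 years → 9 May 2024.
  Applicant Delay Offset: −280 days → 3 August 2023.
Expiry of referenced patent CV-558199:
  Base: filing + 20 years → 30 March 2022.
  Administrative Delay Adjustment: +568 days → 19 October 2023.
  Product Clearance Extension: 1315 days claimed exceeds the 615-day cap, so +615 days → 25 June 2025.
  Applicant Delay Offset: −36 days → 20 May 2025.
Terminal disclaimer: CV-895555 expires on the earlier of 3 August 2023 and 20 May 2025.

August 3, 2023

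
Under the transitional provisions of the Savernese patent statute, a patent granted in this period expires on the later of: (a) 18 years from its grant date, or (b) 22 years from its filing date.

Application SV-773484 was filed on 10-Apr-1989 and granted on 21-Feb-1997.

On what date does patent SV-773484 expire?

(a) grant + 18 years → 21 February 2015.
(b) filing + 22 years → 10 April 2011.
Later of the two: 21 February 2015.

February 21, 2015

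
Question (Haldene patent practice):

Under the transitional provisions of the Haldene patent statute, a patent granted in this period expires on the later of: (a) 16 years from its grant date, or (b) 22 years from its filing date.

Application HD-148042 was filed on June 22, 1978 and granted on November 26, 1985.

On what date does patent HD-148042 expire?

2001-11-26

(a) grant + 16 years → 26 November 2001.
(b) filing + 22 years → 22 June 2000.
Later of the two: 26 November 2001.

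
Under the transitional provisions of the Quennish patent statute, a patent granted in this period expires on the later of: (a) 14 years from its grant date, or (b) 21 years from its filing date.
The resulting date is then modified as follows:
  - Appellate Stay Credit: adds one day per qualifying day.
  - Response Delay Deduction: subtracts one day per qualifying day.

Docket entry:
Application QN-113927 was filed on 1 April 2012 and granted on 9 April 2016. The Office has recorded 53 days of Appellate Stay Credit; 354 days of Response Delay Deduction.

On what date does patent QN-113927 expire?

(a) grant + 14 years → 9 April 2030.
(b) filing + 21 years → 1 April 2033.
Later of the two: 1 April 2033.
Appellate Stay Credit: +53 days → 24 May 2033.
Response Delay Deduction: −354 days → 4 June 2032.

2032-06-04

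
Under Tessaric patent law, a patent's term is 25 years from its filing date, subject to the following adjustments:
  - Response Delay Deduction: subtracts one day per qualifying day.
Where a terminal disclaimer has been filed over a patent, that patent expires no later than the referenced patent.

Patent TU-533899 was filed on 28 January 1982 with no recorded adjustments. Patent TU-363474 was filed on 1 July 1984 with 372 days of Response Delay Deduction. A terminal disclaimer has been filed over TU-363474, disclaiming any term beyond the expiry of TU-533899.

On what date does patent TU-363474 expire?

January 28, 2007

Natural term of TU-363474:
  Base: filing + 25 years → 1 July 2009.
  Response Delay Deduction: −372 days → 24 June 2008.
Expiry of referenced patent TU-533899:
  Base: filing + 25 years → 28 January 2007.
Terminal disclaimer: TU-363474 expires on the earlier of 24 June 2008 and 28 January 2007.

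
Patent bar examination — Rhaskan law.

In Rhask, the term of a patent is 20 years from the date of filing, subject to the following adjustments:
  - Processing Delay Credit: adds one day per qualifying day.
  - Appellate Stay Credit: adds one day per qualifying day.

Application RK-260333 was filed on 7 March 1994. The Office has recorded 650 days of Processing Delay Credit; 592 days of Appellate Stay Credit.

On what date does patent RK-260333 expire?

July 31, 2017

Base term: filing date + 20 years → 7 March 2014.
Processing Delay Credit: +650 days → 17 December 2015.
Appellate Stay Credit: +592 days → 31 July 2017.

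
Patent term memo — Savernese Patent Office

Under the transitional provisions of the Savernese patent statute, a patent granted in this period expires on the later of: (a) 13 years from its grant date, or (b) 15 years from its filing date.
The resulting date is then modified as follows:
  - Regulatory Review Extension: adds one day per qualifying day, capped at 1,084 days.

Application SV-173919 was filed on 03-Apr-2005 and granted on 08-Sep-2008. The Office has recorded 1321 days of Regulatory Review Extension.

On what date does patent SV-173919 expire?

(a) grant + 13 years → 8 September 2021.
(b) filing + 15 years → 3 April 2020.
Later of the two: 8 September 2021.
Regulatory Review Extension: 1321 days claimed exceeds the 1084-day cap, so +1084 days → 27 August 2024.

August 27, 2024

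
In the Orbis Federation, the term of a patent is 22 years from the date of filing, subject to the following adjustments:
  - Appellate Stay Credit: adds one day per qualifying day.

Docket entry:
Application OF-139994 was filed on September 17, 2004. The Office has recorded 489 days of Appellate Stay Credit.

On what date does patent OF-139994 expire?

Base term: filing date + 22 years → 17 September 2026.
Appellate Stay Credit: +489 days → 19 January 2028.

2028-01-19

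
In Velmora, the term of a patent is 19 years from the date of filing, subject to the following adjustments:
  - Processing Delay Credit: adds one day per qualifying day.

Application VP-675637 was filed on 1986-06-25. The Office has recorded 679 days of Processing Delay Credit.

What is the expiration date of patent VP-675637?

Base term: filing date + 19 years → 25 June 2005.
Processing Delay Credit: +679 days → 5 May 2007.

2007-05-05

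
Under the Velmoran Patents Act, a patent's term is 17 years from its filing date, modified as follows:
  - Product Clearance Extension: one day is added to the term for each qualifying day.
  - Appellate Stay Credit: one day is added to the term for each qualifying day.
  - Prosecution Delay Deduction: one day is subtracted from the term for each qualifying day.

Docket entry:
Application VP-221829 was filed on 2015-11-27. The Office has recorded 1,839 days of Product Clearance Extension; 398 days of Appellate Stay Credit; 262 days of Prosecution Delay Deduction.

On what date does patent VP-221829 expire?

Base term: filing date + 17 years → 27 November 2032.
Product Clearance Extension: +1839 days → 10 December 2037.
Appellate Stay Credit: +398 days → 12 January 2039.
Prosecution Delay Deduction: −262 days → 25 April 2038.

2038-04-25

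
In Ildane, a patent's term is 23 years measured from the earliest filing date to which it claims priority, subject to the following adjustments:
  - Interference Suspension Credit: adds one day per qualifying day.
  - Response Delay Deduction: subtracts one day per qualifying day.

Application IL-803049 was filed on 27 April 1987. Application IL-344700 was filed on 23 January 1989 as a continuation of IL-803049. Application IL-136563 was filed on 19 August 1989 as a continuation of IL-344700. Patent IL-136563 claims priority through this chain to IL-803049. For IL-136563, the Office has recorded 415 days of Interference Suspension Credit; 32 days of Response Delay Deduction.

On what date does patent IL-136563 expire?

May 15, 2011

Earliest priority filing: 27 April 1987.
Base term: 27 April 1987 + 23 years → 27 April 2010.
Interference Suspension Credit: +415 days → 16 June 2011.
Response Delay Deduction: −32 days → 15 May 2011.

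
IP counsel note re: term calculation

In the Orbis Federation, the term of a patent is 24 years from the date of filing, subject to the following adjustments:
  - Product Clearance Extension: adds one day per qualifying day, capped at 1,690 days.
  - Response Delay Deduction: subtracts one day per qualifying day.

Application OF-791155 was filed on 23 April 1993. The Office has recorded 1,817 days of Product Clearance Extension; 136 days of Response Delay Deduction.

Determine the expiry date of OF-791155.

Base term: filing date + 24 years → 23 April 2017.
Product Clearance Extension: 1817 days claimed exceeds the 1690-day cap, so +1690 days → 8 December 2021.
Response Delay Deduction: −136 days → 25 July 2021.

2021-07-25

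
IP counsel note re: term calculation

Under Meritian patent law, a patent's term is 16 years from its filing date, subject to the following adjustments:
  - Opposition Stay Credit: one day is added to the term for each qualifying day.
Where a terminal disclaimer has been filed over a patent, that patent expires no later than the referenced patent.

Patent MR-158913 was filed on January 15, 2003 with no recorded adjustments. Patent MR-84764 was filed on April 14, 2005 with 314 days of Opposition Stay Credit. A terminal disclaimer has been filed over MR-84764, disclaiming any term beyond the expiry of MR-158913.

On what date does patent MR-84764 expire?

Natural term of MR-84764:
  Base: filing + 16 years → 14 April 2021.
  Opposition Stay Credit: +314 days → 22 February 2022.
Expiry of referenced patent MR-158913:
  Base: filing + 16 years → 15 January 2019.
Terminal disclaimer: MR-84764 expires on the earlier of 22 February 2022 and 15 January 2019.

2019-01-15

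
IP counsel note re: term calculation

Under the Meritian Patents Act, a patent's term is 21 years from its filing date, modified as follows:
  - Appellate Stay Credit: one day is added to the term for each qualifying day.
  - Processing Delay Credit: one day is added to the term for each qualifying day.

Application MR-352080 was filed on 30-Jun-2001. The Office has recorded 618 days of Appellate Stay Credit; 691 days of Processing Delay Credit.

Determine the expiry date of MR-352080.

Base term: filing date + 21 years → 30 June 2022.
Appellate Stay Credit: +618 days → 9 March 2024.
Processing Delay Credit: +691 days → 29 January 2026.

2026-01-29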